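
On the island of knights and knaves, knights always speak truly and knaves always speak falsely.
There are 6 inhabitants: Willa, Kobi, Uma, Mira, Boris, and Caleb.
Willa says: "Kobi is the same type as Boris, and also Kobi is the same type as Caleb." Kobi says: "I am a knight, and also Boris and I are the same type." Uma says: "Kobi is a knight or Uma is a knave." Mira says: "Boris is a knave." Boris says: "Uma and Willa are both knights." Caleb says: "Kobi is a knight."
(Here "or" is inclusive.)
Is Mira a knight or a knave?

Mira is a knave.

Consistent assignments: {Willa=knight, Kobi=knight, Uma=knight, Mira=knave, Boris=knight, Caleb=knight}
In every consistent assignment, Mira is a knave.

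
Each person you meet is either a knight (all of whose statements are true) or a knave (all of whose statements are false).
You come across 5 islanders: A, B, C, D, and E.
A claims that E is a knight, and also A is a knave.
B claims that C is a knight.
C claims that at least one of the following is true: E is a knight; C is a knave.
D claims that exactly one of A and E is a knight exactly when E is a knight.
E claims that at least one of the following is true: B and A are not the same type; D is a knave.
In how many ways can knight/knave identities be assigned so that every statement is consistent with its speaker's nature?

0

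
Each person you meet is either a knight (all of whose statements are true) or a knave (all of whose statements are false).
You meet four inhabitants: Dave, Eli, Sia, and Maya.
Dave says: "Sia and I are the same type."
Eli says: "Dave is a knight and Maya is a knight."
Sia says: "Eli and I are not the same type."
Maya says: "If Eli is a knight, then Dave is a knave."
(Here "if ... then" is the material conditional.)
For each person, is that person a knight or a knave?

Dave is a knave, Eli is a knave, Sia is a knight, and Maya is a knight.

As a knave, Dave's statement "Sia and I are the same type" should be false; it is.
As a knave, Eli's statement "Dave is a knight and Maya is a knight" should be false; it is.
Sia is a knight; "Eli and I are not the same type" is True, as required.
Since Maya is a knight, "if Eli is a knight, then Dave is a knave" needs to be True, which holds.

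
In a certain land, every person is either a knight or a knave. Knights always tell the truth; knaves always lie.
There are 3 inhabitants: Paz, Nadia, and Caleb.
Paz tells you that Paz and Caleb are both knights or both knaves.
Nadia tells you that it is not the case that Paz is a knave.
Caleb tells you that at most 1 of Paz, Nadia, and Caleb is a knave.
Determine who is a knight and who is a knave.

Paz is a knight, Nadia is a knight, and Caleb is a knight.

Suppose Paz is a knave. Then Paz's statement "Paz and Caleb are both knights or both knaves" would have to be false. Checking the 4 ways to assign the others, none is consistent with every speaker.
(For instance, with Nadia=knight, Caleb=knight, Nadia's claim "it is not the case that Paz is a knave" comes out false where it would need to be true.)
So Paz must be a knight, making "Paz and Caleb are both knights or both knaves" true. Taking Paz=knight, Nadia=knight, Caleb=knight, each remaining statement checks out:
  Nadia (knight): "it is not the case that Paz is a knave" — true. ✓
  Caleb (knight): "at most 1 of Paz, Nadia, and Caleb is a knave" — true. ✓
This is the unique consistent assignment.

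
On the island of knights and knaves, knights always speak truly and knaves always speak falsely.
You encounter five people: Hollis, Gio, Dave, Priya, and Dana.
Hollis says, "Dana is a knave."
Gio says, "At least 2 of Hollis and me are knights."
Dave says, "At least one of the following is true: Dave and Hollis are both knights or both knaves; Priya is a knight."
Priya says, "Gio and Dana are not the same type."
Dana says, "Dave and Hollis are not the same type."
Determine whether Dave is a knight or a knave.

Consistent assignments: {Hollis=knight, Gio=knight, Dave=knight, Priya=knight, Dana=knave}; {Hollis=knight, Gio=knave, Dave=knight, Priya=knave, Dana=knave}; {Hollis=knave, Gio=knave, Dave=knight, Priya=knight, Dana=knight}
In every consistent assignment, Dave is a knight.

Dave is a knight.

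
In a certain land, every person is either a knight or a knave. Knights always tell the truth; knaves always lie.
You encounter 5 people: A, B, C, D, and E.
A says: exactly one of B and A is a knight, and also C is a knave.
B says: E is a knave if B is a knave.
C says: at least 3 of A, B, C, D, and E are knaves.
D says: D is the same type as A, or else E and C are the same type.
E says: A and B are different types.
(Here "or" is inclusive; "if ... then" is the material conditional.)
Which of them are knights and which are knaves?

A is a knight; "exactly one of B and A is a knight, and also C is a knave" is True, as required.
Since B is a knave, "E is a knave if B is a knave" needs to be False, which holds.
Since C is a knave, "at least 3 of A, B, C, D, and E are knaves" needs to be False, which holds.
D is a knight, and the claim "D is the same type as A, or else E and C are the same type" is indeed True.
E is a knight, so "A and B are different types" must be True — and it is.

A is a knight, B is a knave, C is a knave, D is a knight, and E is a knight.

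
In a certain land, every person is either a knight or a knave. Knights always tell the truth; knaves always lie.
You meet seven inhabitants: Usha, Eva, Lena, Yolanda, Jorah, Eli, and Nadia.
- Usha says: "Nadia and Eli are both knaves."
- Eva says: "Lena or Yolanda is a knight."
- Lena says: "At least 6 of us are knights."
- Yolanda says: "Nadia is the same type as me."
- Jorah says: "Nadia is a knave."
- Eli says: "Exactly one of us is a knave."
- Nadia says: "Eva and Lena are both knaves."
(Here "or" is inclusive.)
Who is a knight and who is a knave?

Usha is a knave, Eva is a knave, Lena is a knave, Yolanda is a knave, Jorah is a knave, Eli is a knave, and Nadia is a knight.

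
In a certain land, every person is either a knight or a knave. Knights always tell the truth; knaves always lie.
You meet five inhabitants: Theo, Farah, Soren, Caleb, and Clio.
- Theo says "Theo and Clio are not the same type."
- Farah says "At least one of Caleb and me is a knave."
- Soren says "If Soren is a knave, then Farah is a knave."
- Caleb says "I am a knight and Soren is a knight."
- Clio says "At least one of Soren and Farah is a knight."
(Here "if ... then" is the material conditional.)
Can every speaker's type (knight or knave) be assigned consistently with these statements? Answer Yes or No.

No

Checking all 32 assignments, each has at least one speaker whose statement's truth value contradicts their type.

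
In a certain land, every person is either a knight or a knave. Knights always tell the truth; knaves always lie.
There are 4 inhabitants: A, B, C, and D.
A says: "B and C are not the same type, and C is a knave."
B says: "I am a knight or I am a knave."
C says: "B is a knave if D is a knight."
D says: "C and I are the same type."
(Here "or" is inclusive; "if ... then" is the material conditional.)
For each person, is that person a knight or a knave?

A is a knave, B is a knight, C is a knight, and D is a knave.

Suppose A is a knight. Then A's statement "B and C are not the same type, and C is a knave" would have to be true. Checking the 8 ways to assign the others, none is consistent with every speaker.
(For instance, with B=knight, C=knight, D=knave, A's claim "B and C are not the same type, and C is a knave" comes out false where it would need to be true.)
So A must be a knave, making "B and C are not the same type, and C is a knave" false. Taking A=knave, B=knight, C=knight, D=knave, each remaining statement checks out:
  B (knight): "I am a knight or I am a knave" — true. ✓
  C (knight): "B is a knave if D is a knight" — true. ✓
  D (knave): "C and I are the same type" — false. ✓
This is the unique consistent assignment.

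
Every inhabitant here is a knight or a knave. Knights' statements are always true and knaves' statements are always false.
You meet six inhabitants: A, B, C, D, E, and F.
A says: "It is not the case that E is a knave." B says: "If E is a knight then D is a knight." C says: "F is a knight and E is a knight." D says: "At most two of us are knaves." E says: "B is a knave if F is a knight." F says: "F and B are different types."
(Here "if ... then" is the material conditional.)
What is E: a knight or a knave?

E is a knight.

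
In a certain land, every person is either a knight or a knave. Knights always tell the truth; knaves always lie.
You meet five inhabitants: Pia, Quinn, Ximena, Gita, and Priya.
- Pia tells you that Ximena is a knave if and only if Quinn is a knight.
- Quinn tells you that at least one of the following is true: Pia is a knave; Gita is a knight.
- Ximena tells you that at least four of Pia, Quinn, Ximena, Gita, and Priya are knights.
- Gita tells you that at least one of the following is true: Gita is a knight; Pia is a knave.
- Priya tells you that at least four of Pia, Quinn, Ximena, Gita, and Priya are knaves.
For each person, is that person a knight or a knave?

Pia is a knight, Quinn is a knight, Ximena is a knave, Gita is a knight, and Priya is a knave.

Suppose Pia is a knave. Then Pia's statement "Ximena is a knave if and only if Quinn is a knight" would have to be false. Checking the 16 ways to assign the others, none is consistent with every speaker.
(For instance, with Quinn=knight, Ximena=knave, Gita=knight, Priya=knave, Pia's claim "Ximena is a knave if and only if Quinn is a knight" comes out true where it would need to be false.)
So Pia must be a knight, making "Ximena is a knave if and only if Quinn is a knight" true. Taking Pia=knight, Quinn=knight, Ximena=knave, Gita=knight, Priya=knave, each remaining statement checks out:
  Quinn (knight): "at least one of the following is true: Pia is a knave; Gita is a knight" — true. ✓
  Ximena (knave): "at least four of Pia, Quinn, Ximena, Gita, and Priya are knights" — false. ✓
  Gita (knight): "at least one of the following is true: Gita is a knight; Pia is a knave" — true. ✓
  Priya (knave): "at least four of Pia, Quinn, Ximena, Gita, and Priya are knaves" — false. ✓
This is the unique consistent assignment.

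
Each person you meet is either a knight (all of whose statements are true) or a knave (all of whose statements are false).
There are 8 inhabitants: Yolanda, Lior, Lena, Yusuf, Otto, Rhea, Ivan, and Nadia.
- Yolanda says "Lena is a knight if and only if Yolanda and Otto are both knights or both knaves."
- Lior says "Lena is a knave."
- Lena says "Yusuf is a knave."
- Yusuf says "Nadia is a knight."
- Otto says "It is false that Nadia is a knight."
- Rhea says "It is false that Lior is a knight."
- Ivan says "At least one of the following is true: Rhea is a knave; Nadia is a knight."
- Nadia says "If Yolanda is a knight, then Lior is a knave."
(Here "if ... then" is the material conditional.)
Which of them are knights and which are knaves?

Yolanda is a knave, Lior is a knight, Lena is a knave, Yusuf is a knight, Otto is a knave, Rhea is a knave, Ivan is a knight, and Nadia is a knight.

Yolanda is a knave; "Lena is a knight if and only if Yolanda and Otto are both knights or both knaves" is false, as required.
Lior is a knight; "Lena is a knave" is true, as required.
Lena is a knave, and the claim "Yusuf is a knave" is indeed false.
Yusuf (knight): "Nadia is a knight" — true. ✓
Otto (knave): "it is false that Nadia is a knight" — false. ✓
As a knave, Rhea's statement "it is false that Lior is a knight" should be false; it is.
Ivan is a knight, and the claim "at least one of the following is true: Rhea is a knave; Nadia is a knight" is indeed true.
Nadia is a knight, so "if Yolanda is a knight, then Lior is a knave" must be true — and it is.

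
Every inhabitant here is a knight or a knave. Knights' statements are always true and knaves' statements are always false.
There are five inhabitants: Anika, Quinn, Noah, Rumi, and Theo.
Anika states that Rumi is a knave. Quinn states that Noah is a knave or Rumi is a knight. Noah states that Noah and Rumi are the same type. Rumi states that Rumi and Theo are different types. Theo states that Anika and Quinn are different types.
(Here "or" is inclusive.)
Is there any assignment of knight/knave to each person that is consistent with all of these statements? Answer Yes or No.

No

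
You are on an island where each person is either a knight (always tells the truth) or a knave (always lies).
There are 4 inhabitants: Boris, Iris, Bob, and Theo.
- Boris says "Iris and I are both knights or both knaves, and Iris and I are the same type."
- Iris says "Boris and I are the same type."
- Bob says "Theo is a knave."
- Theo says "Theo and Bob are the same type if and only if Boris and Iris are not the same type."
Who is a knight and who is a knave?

Suppose Boris is a knave. Then Boris's statement "Iris and I are both knights or both knaves, and Iris and I are the same type" would have to be false. Checking the 8 ways to assign the others, none is consistent with every speaker.
(For instance, with Iris=knight, Bob=knave, Theo=knight, Iris's claim "Boris and I are the same type" comes out false where it would need to be true.)
So Boris must be a knight, making "Iris and I are both knights or both knaves, and Iris and I are the same type" true. Taking Boris=knight, Iris=knight, Bob=knave, Theo=knight, each remaining statement checks out:
  Iris (knight): "Boris and I are the same type" — true. ✓
  Bob (knave): "Theo is a knave" — false. ✓
  Theo (knight): "Theo and Bob are the same type if and only if Boris and Iris are not the same type" — true. ✓
This is the unique consistent assignment.

Boris is a knight, Iris is a knight, Bob is a knave, and Theo is a knight.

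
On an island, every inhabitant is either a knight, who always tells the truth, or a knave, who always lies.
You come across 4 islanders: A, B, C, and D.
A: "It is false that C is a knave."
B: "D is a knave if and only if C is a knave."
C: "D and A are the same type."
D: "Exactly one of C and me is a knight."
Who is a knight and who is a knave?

A is a knave, B is a knave, C is a knave, and D is a knight.

A is a knave, so "it is false that C is a knave" must be false — and it is.
As a knave, B's statement "D is a knave if and only if C is a knave" should be false; it is.
C is a knave, so "D and A are the same type" must be false — and it is.
Since D is a knight, "exactly one of C and me is a knight" needs to be True, which holds.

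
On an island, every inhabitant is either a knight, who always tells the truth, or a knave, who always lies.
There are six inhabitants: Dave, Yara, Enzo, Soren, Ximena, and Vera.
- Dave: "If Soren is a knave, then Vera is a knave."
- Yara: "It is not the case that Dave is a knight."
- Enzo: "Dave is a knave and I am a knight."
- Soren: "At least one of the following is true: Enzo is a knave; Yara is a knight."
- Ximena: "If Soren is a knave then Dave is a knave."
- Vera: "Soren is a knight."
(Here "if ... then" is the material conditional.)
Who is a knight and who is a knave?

Dave is a knight, Yara is a knave, Enzo is a knave, Soren is a knight, Ximena is a knight, and Vera is a knight.

Dave is a knight; "if Soren is a knave, then Vera is a knave" is true, as required.
As a knave, Yara's statement "it is not the case that Dave is a knight" should be false; it is.
Enzo (knave): "Dave is a knave and I am a knight" — false. ✓
Since Soren is a knight, "at least one of the following is true: Enzo is a knave; Yara is a knight" needs to be true, which holds.
As a knight, Ximena's statement "if Soren is a knave then Dave is a knave" should be true; it is.
Vera is a knight; "Soren is a knight" is true, as required.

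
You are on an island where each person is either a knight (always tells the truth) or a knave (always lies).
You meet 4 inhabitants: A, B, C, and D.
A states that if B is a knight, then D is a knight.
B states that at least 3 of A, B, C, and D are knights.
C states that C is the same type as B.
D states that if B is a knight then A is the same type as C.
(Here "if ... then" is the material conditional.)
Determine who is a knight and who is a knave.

Since A is a knight, "if B is a knight, then D is a knight" needs to be true, which holds.
As a knight, B's statement "at least 3 of A, B, C, and D are knights" should be true; it is.
C (knight): "C is the same type as B" — true. ✓
Since D is a knight, "if B is a knight then A is the same type as C" needs to be true, which holds.

A is a knight, B is a knight, C is a knight, and D is a knight.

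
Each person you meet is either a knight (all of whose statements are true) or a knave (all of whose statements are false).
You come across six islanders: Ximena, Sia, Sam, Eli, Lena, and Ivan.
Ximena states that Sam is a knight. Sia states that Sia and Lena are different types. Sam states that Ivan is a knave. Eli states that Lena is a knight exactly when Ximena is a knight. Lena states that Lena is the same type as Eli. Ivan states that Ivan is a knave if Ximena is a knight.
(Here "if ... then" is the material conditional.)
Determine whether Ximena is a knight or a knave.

Ximena is a knave.

Consistent assignments: {Ximena=knave, Sia=knight, Sam=knave, Eli=knight, Lena=knave, Ivan=knight}; {Ximena=knave, Sia=knave, Sam=knave, Eli=knight, Lena=knave, Ivan=knight}
In every consistent assignment, Ximena is a knave.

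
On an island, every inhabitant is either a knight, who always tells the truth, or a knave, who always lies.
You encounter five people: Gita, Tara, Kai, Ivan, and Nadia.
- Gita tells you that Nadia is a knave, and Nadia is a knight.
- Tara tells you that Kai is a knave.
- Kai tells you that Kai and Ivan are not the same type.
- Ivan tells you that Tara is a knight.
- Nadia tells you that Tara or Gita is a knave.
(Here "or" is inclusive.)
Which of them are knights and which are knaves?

Suppose Gita is a knight. Then Gita's statement "Nadia is a knave, and Nadia is a knight" would have to be true. Checking the 16 ways to assign the others, none is consistent with every speaker.
(For instance, with Tara=knave, Kai=knight, Ivan=knave, Nadia=knight, Gita's claim "Nadia is a knave, and Nadia is a knight" comes out false where it would need to be true.)
So Gita must be a knave, making "Nadia is a knave, and Nadia is a knight" false. Taking Gita=knave, Tara=knave, Kai=knight, Ivan=knave, Nadia=knight, each remaining statement checks out:
  Tara (knave): "Kai is a knave" — false. ✓
  Kai (knight): "Kai and Ivan are not the same type" — true. ✓
  Ivan (knave): "Tara is a knight" — false. ✓
  Nadia (knight): "Tara or Gita is a knave" — true. ✓
This is the unique consistent assignment.

Gita is a knave, Tara is a knave, Kai is a knight, Ivan is a knave, and Nadia is a knight.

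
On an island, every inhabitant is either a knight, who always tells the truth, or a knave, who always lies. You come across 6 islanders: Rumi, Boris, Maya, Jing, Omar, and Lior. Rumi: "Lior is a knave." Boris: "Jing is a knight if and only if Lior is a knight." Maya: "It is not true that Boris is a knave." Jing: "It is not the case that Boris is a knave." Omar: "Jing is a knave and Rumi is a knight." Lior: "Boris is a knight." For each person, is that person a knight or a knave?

Knights: Boris, Maya, Jing, and Lior. Knaves: Rumi and Omar.

As a knave, Rumi's statement "Lior is a knave" should be False; it is.
Since Boris is a knight, "Jing is a knight if and only if Lior is a knight" needs to be true, which holds.
Maya (knight): "it is not true that Boris is a knave" — true. ✓
As a knight, Jing's statement "it is not the case that Boris is a knave" should be true; it is.
Omar (knave): "Jing is a knave and Rumi is a knight" — False. ✓
Lior (knight): "Boris is a knight" — true. ✓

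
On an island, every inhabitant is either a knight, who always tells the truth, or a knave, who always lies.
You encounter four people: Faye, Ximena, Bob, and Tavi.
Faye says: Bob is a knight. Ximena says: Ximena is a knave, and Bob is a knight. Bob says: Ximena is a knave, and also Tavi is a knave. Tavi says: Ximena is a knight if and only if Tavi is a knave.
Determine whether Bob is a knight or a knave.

Bob is a knave.

Consistent assignments: {Faye=knave, Ximena=knave, Bob=knave, Tavi=knight}
In every consistent assignment, Bob is a knave.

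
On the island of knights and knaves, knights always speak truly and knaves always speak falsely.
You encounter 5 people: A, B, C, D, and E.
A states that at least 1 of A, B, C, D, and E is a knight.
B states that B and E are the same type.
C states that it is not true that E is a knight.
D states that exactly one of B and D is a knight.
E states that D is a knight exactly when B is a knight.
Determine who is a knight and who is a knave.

A is a knight, B is a knave, C is a knave, D is a knave, and E is a knight.

A is a knight, so "at least 1 of A, B, C, D, and E is a knight" must be true — and it is.
B is a knave, and the claim "B and E are the same type" is indeed False.
Since C is a knave, "it is not true that E is a knight" needs to be False, which holds.
As a knave, D's statement "exactly one of B and D is a knight" should be False; it is.
E is a knight, and the claim "D is a knight exactly when B is a knight" is indeed true.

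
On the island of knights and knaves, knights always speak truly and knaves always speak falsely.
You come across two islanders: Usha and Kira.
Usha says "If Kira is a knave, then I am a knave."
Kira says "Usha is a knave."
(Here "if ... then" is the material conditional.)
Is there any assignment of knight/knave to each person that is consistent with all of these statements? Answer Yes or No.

Checking all 4 assignments, each has at least one speaker whose statement's truth value contradicts their type.

No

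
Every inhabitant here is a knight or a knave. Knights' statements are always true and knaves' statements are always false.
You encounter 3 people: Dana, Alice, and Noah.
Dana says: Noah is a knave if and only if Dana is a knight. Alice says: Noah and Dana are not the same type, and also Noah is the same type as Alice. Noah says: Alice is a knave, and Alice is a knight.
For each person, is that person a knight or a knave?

Dana is a knave; "Noah is a knave if and only if Dana is a knight" is False, as required.
Since Alice is a knave, "Noah and Dana are not the same type, and also Noah is the same type as Alice" needs to be False, which holds.
Noah is a knave, so "Alice is a knave, and Alice is a knight" must be False — and it is.

Dana is a knave, Alice is a knave, and Noah is a knave.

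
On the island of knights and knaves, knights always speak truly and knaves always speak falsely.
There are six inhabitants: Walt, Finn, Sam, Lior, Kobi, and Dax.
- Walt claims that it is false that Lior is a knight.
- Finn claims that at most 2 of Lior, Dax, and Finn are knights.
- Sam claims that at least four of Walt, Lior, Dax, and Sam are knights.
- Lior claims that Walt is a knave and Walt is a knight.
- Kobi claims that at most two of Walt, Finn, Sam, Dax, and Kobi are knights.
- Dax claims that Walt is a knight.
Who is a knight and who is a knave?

Since Walt is a knight, "it is false that Lior is a knight" needs to be true, which holds.
Finn is a knight; "at most 2 of Lior, Dax, and Finn are knights" is true, as required.
As a knave, Sam's statement "at least four of Walt, Lior, Dax, and Sam are knights" should be False; it is.
Lior is a knave; "Walt is a knave and Walt is a knight" is False, as required.
Since Kobi is a knave, "at most two of Walt, Finn, Sam, Dax, and Kobi are knights" needs to be False, which holds.
As a knight, Dax's statement "Walt is a knight" should be true; it is.

Walt is a knight, Finn is a knight, Sam is a knave, Lior is a knave, Kobi is a knave, and Dax is a knight.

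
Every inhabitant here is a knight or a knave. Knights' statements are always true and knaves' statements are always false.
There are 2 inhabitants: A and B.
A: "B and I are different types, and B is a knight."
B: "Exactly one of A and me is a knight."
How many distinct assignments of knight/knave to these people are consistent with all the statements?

1

Consistent assignments:
  A=knave, B=knave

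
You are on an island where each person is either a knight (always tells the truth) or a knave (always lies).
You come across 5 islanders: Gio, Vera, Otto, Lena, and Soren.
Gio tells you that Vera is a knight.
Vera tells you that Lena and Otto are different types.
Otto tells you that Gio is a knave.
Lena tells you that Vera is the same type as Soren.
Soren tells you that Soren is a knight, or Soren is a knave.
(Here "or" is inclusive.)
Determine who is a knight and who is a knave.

Knights: Gio, Vera, Lena, and Soren. Knaves: Otto.

As a knight, Gio's statement "Vera is a knight" should be true; it is.
As a knight, Vera's statement "Lena and Otto are different types" should be true; it is.
Since Otto is a knave, "Gio is a knave" needs to be false, which holds.
Since Lena is a knight, "Vera is the same type as Soren" needs to be true, which holds.
As a knight, Soren's statement "Soren is a knight, or Soren is a knave" should be true; it is.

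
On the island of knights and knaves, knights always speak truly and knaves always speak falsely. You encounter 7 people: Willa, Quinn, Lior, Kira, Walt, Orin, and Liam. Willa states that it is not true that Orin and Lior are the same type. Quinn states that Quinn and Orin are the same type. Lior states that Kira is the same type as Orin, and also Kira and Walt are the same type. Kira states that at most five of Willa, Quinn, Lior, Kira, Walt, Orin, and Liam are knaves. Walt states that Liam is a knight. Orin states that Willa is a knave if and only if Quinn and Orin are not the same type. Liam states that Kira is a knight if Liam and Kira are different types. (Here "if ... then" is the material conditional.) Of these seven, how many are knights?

The unique consistent assignment is Willa=knave, Quinn=knave, Lior=knight, Kira=knight, Walt=knight, Orin=knight, Liam=knight.
That has 5 knights.

5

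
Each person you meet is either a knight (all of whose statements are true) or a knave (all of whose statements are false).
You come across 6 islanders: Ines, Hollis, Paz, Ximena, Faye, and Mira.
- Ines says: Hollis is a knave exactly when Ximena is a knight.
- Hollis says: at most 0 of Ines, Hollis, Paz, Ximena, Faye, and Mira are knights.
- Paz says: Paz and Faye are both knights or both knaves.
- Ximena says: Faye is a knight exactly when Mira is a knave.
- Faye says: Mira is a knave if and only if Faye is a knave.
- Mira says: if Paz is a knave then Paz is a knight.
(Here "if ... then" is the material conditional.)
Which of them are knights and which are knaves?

Ines is a knave, Hollis is a knave, Paz is a knight, Ximena is a knave, Faye is a knight, and Mira is a knight.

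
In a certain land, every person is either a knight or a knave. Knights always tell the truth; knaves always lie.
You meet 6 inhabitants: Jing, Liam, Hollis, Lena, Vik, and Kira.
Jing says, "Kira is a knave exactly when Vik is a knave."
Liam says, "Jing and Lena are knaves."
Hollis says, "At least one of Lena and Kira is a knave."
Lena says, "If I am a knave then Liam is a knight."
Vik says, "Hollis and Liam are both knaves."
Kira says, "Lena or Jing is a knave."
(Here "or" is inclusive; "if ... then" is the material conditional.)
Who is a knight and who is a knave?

As a knight, Jing's statement "Kira is a knave exactly when Vik is a knave" should be true; it is.
Liam (knave): "Jing and Lena are knaves" — false. ✓
Hollis is a knight, so "at least one of Lena and Kira is a knave" must be true — and it is.
Since Lena is a knight, "if I am a knave then Liam is a knight" needs to be true, which holds.
Vik is a knave, so "Hollis and Liam are both knaves" must be false — and it is.
Kira is a knave, and the claim "Lena or Jing is a knave" is indeed false.

Jing is a knight, Liam is a knave, Hollis is a knight, Lena is a knight, Vik is a knave, and Kira is a knave.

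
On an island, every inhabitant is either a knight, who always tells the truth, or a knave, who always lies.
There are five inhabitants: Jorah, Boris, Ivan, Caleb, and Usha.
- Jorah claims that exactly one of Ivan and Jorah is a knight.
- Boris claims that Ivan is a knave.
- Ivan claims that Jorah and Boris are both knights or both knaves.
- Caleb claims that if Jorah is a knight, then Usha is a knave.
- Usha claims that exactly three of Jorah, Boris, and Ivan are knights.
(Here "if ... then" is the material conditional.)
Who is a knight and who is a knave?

Jorah is a knave, so "exactly one of Ivan and Jorah is a knight" must be false — and it is.
As a knight, Boris's statement "Ivan is a knave" should be true; it is.
Since Ivan is a knave, "Jorah and Boris are both knights or both knaves" needs to be false, which holds.
Caleb is a knight, and the claim "if Jorah is a knight, then Usha is a knave" is indeed true.
Usha is a knave, and the claim "exactly three of Jorah, Boris, and Ivan are knights" is indeed false.

Knights: Boris and Caleb. Knaves: Jorah, Ivan, and Usha.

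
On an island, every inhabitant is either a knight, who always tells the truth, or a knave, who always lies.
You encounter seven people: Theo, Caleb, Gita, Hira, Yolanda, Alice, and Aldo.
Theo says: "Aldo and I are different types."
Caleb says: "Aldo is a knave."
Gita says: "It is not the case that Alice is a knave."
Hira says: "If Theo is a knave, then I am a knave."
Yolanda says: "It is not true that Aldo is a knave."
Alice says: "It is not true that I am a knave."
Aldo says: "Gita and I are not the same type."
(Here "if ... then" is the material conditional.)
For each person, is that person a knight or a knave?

Knights: Theo, Caleb, and Hira. Knaves: Gita, Yolanda, Alice, and Aldo.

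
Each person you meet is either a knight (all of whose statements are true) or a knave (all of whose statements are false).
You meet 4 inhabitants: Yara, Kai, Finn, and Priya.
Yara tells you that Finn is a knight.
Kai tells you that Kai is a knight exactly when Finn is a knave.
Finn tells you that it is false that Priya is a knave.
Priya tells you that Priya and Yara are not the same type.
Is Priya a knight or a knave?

Priya is a knave.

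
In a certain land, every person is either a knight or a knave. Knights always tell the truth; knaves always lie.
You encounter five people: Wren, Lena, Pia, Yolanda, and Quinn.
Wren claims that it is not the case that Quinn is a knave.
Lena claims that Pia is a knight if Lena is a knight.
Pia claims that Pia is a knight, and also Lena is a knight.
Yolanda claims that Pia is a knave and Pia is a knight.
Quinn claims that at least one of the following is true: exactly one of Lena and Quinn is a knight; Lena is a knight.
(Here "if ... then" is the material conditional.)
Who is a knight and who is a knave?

Wren is a knight; "it is not the case that Quinn is a knave" is true, as required.
As a knight, Lena's statement "Pia is a knight if Lena is a knight" should be true; it is.
Pia (knight): "Pia is a knight, and also Lena is a knight" — true. ✓
Since Yolanda is a knave, "Pia is a knave and Pia is a knight" needs to be False, which holds.
Quinn (knight): "at least one of the following is true: exactly one of Lena and Quinn is a knight; Lena is a knight" — true. ✓

Wren is a knight, Lena is a knight, Pia is a knight, Yolanda is a knave, and Quinn is a knight.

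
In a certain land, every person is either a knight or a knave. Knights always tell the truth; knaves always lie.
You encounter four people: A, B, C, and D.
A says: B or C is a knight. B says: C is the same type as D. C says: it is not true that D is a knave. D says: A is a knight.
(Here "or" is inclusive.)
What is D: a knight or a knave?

Consistent assignments: {A=knight, B=knight, C=knight, D=knight}
In every consistent assignment, D is a knight.

D is a knight.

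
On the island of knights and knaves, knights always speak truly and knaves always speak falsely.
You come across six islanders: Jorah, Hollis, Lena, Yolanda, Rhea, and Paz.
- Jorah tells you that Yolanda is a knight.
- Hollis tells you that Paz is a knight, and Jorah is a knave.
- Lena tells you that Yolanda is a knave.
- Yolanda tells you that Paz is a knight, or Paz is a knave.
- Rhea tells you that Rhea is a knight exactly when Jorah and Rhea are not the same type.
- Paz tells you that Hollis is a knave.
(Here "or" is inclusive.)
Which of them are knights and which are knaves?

Jorah is a knight, and the claim "Yolanda is a knight" is indeed true.
Hollis (knave): "Paz is a knight, and Jorah is a knave" — false. ✓
As a knave, Lena's statement "Yolanda is a knave" should be false; it is.
Yolanda is a knight; "Paz is a knight, or Paz is a knave" is true, as required.
Rhea is a knave; "Rhea is a knight exactly when Jorah and Rhea are not the same type" is false, as required.
As a knight, Paz's statement "Hollis is a knave" should be true; it is.

Knights: Jorah, Yolanda, and Paz. Knaves: Hollis, Lena, and Rhea.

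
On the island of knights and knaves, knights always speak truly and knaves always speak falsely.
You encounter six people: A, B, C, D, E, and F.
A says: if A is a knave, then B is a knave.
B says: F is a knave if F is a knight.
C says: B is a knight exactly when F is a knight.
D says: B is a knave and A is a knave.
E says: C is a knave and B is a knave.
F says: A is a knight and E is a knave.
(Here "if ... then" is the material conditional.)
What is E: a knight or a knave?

Consistent assignments: {A=knave, B=knight, C=knave, D=knave, E=knave, F=knave}
In every consistent assignment, E is a knave.

E is a knave.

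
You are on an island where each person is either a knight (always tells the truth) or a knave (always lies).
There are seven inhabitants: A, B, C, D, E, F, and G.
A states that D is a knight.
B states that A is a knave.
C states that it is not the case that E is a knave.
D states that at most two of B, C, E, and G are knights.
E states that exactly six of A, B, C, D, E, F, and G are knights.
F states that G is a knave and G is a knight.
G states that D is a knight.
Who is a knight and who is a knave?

As a knight, A's statement "D is a knight" should be true; it is.
B (knave): "A is a knave" — false. ✓
C is a knave; "it is not the case that E is a knave" is false, as required.
As a knight, D's statement "at most two of B, C, E, and G are knights" should be true; it is.
E is a knave, so "exactly six of A, B, C, D, E, F, and G are knights" must be false — and it is.
F (knave): "G is a knave and G is a knight" — false. ✓
G (knight): "D is a knight" — true. ✓

A is a knight, B is a knave, C is a knave, D is a knight, E is a knave, F is a knave, and G is a knight.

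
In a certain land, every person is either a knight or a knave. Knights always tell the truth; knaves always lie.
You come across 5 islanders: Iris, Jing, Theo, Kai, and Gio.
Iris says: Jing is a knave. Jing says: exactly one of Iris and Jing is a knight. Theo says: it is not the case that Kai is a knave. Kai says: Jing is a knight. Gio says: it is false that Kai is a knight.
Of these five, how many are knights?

3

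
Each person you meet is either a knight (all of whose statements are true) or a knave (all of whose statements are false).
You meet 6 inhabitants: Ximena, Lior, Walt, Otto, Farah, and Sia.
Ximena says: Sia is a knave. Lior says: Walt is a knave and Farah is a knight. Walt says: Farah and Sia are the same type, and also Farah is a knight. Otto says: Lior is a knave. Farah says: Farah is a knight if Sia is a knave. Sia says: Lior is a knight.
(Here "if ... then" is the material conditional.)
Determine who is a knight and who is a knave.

Ximena is a knight, and the claim "Sia is a knave" is indeed True.
Lior is a knave, so "Walt is a knave and Farah is a knight" must be False — and it is.
Walt is a knave; "Farah and Sia are the same type, and also Farah is a knight" is False, as required.
Otto (knight): "Lior is a knave" — True. ✓
Since Farah is a knave, "Farah is a knight if Sia is a knave" needs to be False, which holds.
Since Sia is a knave, "Lior is a knight" needs to be False, which holds.

Knights: Ximena and Otto. Knaves: Lior, Walt, Farah, and Sia.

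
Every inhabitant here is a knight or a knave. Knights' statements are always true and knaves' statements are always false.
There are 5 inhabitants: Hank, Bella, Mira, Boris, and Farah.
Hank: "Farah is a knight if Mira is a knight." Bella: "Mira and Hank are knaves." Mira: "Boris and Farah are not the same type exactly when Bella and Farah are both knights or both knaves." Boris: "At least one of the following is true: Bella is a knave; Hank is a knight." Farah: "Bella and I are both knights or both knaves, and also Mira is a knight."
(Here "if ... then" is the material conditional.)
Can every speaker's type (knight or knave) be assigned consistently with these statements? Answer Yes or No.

Checking all 32 assignments, each has at least one speaker whose statement's truth value contradicts their type.

No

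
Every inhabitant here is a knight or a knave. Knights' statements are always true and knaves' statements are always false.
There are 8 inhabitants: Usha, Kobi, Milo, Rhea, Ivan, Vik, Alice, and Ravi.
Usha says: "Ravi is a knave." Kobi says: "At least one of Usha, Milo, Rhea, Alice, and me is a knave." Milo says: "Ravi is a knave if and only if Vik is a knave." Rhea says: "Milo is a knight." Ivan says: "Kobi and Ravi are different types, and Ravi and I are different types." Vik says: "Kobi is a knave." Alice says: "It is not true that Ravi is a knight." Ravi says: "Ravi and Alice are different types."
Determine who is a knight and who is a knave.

Usha (knave): "Ravi is a knave" — False. ✓
Kobi is a knight, so "at least one of Usha, Milo, Rhea, Alice, and me is a knave" must be true — and it is.
Since Milo is a knave, "Ravi is a knave if and only if Vik is a knave" needs to be False, which holds.
Since Rhea is a knave, "Milo is a knight" needs to be False, which holds.
Since Ivan is a knave, "Kobi and Ravi are different types, and Ravi and I are different types" needs to be False, which holds.
Vik is a knave, and the claim "Kobi is a knave" is indeed False.
Alice is a knave, so "it is not true that Ravi is a knight" must be False — and it is.
Since Ravi is a knight, "Ravi and Alice are different types" needs to be true, which holds.

Usha is a knave, Kobi is a knight, Milo is a knave, Rhea is a knave, Ivan is a knave, Vik is a knave, Alice is a knave, and Ravi is a knight.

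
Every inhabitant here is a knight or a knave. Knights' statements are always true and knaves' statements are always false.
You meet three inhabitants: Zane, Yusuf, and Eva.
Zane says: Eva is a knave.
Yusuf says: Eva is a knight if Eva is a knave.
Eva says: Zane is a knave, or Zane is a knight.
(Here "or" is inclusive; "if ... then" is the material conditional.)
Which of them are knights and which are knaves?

Suppose Zane is a knight. Then Zane's statement "Eva is a knave" would have to be true. Checking the 4 ways to assign the others, none is consistent with every speaker.
(For instance, with Yusuf=knight, Eva=knight, Zane's claim "Eva is a knave" comes out false where it would need to be true.)
So Zane must be a knave, making "Eva is a knave" false. Taking Zane=knave, Yusuf=knight, Eva=knight, each remaining statement checks out:
  Yusuf (knight): "Eva is a knight if Eva is a knave" — true. ✓
  Eva (knight): "Zane is a knave, or Zane is a knight" — true. ✓
This is the unique consistent assignment.

Knights: Yusuf and Eva. Knaves: Zane.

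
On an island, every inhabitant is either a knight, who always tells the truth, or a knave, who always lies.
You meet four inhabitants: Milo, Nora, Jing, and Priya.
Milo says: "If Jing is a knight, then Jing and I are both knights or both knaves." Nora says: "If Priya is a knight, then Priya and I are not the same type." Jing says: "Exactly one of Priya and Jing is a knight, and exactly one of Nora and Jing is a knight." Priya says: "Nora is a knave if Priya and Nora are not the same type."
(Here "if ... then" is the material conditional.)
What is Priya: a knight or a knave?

Priya is a knave.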